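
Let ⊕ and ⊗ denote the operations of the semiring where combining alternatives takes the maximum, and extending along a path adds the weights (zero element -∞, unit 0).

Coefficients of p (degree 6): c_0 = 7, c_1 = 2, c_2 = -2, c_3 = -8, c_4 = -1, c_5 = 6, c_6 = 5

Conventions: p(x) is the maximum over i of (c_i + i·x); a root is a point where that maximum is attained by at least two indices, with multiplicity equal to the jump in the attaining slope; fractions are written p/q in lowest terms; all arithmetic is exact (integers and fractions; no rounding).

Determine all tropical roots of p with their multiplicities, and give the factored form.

hull edge (i=0, c=7) to (i=5, c=6): slope -1/5, span 5
hull edge (i=5, c=6) to (i=6, c=5): slope -1, span 1
Factored form: p(x) = 5 ⊗ (x ⊕ 1/5) ⊗ (x ⊕ 1/5) ⊗ (x ⊕ 1/5) ⊗ (x ⊕ 1/5) ⊗ (x ⊕ 1/5) ⊗ (x ⊕ 1)
Answer: roots = 1/5 (mult 5), 1 (mult 1)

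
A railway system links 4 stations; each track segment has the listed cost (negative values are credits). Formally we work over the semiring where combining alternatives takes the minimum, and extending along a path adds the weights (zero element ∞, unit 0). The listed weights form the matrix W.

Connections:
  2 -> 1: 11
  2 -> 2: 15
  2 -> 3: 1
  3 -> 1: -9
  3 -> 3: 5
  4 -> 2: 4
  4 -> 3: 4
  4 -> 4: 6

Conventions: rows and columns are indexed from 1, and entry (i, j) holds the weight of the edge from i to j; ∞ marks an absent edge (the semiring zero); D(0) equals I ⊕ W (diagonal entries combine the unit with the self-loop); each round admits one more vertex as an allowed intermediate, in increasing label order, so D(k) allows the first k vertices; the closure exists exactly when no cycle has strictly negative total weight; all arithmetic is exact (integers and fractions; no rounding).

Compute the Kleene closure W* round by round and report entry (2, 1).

D(0):
  [0, ∞, ∞, ∞]
  [11, 0, 1, ∞]
  [-9, ∞, 0, ∞]
  [∞, 4, 4, 0]
D(1):
  [0, ∞, ∞, ∞]
  [11, 0, 1, ∞]
  [-9, ∞, 0, ∞]
  [∞, 4, 4, 0]
D(2):
  [0, ∞, ∞, ∞]
  [11, 0, 1, ∞]
  [-9, ∞, 0, ∞]
  [15, 4, 4, 0]
D(3):
  [0, ∞, ∞, ∞]
  [-8, 0, 1, ∞]
  [-9, ∞, 0, ∞]
  [-5, 4, 4, 0]
D(4):
  [0, ∞, ∞, ∞]
  [-8, 0, 1, ∞]
  [-9, ∞, 0, ∞]
  [-5, 4, 4, 0]
Answer: W*[2][1] = -8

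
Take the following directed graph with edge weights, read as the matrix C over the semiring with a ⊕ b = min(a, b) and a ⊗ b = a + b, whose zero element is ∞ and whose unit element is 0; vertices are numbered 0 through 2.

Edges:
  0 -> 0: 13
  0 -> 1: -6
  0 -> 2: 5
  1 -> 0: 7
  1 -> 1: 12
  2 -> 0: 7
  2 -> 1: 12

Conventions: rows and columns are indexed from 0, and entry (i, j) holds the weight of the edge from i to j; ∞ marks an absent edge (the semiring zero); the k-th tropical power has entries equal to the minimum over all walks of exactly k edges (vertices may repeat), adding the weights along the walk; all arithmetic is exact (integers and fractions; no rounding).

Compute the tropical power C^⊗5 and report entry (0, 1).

C^⊗2:
  [1, 6, 18]
  [19, 1, 12]
  [19, 1, 12]
C^⊗3:
  [13, -5, 6]
  [8, 13, 24]
  [8, 13, 24]
C^⊗4:
  [2, 7, 18]
  [20, 2, 13]
  [20, 2, 13]
C^⊗5:
  [14, -4, 7]
  [9, 14, 25]
  [9, 14, 25]
Key observation: the optimum is the walk 0->1->0->1->0->1, with weight (-6) + 7 + (-6) + 7 + (-6) = -4.
Optimal value attained by: walk 0->1->0->1->0->1.
Answer: (C^⊗5)[0][1] = -4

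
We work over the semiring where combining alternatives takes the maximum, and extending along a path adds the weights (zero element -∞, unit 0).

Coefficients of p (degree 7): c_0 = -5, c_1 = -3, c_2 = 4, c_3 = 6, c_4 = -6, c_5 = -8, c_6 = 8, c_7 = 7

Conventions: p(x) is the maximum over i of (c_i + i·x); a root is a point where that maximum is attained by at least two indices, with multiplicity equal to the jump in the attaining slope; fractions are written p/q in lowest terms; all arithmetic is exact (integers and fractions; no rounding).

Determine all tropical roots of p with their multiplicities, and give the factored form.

hull edge (i=0, c=-5) to (i=2, c=4): slope 9/2, span 2
hull edge (i=2, c=4) to (i=3, c=6): slope 2, span 1
hull edge (i=3, c=6) to (i=6, c=8): slope 2/3, span 3
hull edge (i=6, c=8) to (i=7, c=7): slope -1, span 1
Factored form: p(x) = 7 ⊗ (x ⊕ (-9/2)) ⊗ (x ⊕ (-9/2)) ⊗ (x ⊕ (-2)) ⊗ (x ⊕ (-2/3)) ⊗ (x ⊕ (-2/3)) ⊗ (x ⊕ (-2/3)) ⊗ (x ⊕ 1)
Answer: roots = -9/2 (mult 2), -2 (mult 1), -2/3 (mult 3), 1 (mult 1)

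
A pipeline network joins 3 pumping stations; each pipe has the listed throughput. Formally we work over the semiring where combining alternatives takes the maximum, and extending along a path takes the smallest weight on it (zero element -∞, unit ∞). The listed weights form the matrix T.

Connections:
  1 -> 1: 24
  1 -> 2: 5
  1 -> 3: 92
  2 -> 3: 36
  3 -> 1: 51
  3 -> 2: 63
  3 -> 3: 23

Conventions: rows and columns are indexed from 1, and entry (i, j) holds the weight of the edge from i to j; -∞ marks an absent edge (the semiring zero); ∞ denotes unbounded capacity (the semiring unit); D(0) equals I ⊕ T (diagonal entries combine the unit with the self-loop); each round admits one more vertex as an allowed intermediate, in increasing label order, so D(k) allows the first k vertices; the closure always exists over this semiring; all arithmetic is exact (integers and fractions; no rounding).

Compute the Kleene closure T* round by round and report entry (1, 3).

D(0):
  [∞, 5, 92]
  [-∞, ∞, 36]
  [51, 63, ∞]
D(1):
  [∞, 5, 92]
  [-∞, ∞, 36]
  [51, 63, ∞]
D(2):
  [∞, 5, 92]
  [-∞, ∞, 36]
  [51, 63, ∞]
D(3):
  [∞, 63, 92]
  [36, ∞, 36]
  [51, 63, ∞]
Answer: T*[1][3] = 92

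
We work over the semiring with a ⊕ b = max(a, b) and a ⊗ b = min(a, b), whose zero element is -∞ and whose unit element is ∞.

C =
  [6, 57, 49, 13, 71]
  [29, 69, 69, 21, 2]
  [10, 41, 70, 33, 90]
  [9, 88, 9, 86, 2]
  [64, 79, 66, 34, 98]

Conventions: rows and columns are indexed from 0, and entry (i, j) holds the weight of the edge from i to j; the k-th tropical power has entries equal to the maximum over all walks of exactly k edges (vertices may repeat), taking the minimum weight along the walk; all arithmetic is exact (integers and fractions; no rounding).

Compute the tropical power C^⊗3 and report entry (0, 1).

C^⊗2:
  [64, 71, 66, 34, 71]
  [29, 69, 69, 33, 69]
  [64, 79, 70, 34, 90]
  [29, 86, 69, 86, 9]
  [64, 79, 69, 34, 98]
C^⊗3:
  [64, 71, 69, 34, 71]
  [64, 69, 69, 34, 69]
  [64, 79, 70, 34, 90]
  [29, 86, 69, 86, 69]
  [64, 79, 69, 34, 98]
Key observation: the optimum is the walk 0->4->4->1, with weight 71 min 98 min 79 = 71.
Optimal value attained by: walk 0->4->4->1.
Answer: (C^⊗3)[0][1] = 71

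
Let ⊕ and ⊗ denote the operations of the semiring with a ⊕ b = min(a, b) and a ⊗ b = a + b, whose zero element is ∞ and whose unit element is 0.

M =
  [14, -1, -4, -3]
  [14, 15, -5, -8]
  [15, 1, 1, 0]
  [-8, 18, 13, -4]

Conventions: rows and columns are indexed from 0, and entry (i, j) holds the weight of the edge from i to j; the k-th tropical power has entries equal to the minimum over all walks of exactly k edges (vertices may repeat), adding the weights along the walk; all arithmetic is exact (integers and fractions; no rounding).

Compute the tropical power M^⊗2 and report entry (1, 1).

M^⊗2:
  [-11, -3, -6, -9]
  [-16, -4, -4, -12]
  [-8, 2, -4, -7]
  [-12, -9, -12, -11]
Key observation: the optimum is the walk 1->2->1, with weight (-5) + 1 = -4.
Optimal value attained by: walk 1->2->1.
Answer: (M^⊗2)[1][1] = -4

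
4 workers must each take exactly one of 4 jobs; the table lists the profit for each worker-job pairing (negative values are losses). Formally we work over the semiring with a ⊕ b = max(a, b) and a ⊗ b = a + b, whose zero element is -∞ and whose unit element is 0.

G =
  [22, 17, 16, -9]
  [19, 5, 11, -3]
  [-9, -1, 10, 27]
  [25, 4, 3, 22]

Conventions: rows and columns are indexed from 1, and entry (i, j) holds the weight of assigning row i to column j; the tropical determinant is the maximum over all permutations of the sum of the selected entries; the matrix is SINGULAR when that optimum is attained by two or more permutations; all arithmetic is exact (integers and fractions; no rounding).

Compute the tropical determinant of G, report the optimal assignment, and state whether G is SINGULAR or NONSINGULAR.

σ = (1, 2, 3, 4): 22 + 5 + 10 + 22 = 59
σ = (1, 2, 4, 3): 22 + 5 + 27 + 3 = 57
σ = (1, 3, 2, 4): 22 + 11 + (-1) + 22 = 54
σ = (1, 3, 4, 2): 22 + 11 + 27 + 4 = 64
σ = (1, 4, 2, 3): 22 + (-3) + (-1) + 3 = 21
σ = (1, 4, 3, 2): 22 + (-3) + 10 + 4 = 33
σ = (2, 1, 3, 4): 17 + 19 + 10 + 22 = 68
σ = (2, 1, 4, 3): 17 + 19 + 27 + 3 = 66
σ = (2, 3, 1, 4): 17 + 11 + (-9) + 22 = 41
σ = (2, 3, 4, 1): 17 + 11 + 27 + 25 = 80
σ = (2, 4, 1, 3): 17 + (-3) + (-9) + 3 = 8
σ = (2, 4, 3, 1): 17 + (-3) + 10 + 25 = 49
σ = (3, 1, 2, 4): 16 + 19 + (-1) + 22 = 56
σ = (3, 1, 4, 2): 16 + 19 + 27 + 4 = 66
σ = (3, 2, 1, 4): 16 + 5 + (-9) + 22 = 34
σ = (3, 2, 4, 1): 16 + 5 + 27 + 25 = 73
σ = (3, 4, 1, 2): 16 + (-3) + (-9) + 4 = 8
σ = (3, 4, 2, 1): 16 + (-3) + (-1) + 25 = 37
σ = (4, 1, 2, 3): (-9) + 19 + (-1) + 3 = 12
σ = (4, 1, 3, 2): (-9) + 19 + 10 + 4 = 24
σ = (4, 2, 1, 3): (-9) + 5 + (-9) + 3 = -10
σ = (4, 2, 3, 1): (-9) + 5 + 10 + 25 = 31
σ = (4, 3, 1, 2): (-9) + 11 + (-9) + 4 = -3
σ = (4, 3, 2, 1): (-9) + 11 + (-1) + 25 = 26
Optimal value attained by: σ = (2, 3, 4, 1).
Answer: det⊕(G) = 80; verdict: NONSINGULAR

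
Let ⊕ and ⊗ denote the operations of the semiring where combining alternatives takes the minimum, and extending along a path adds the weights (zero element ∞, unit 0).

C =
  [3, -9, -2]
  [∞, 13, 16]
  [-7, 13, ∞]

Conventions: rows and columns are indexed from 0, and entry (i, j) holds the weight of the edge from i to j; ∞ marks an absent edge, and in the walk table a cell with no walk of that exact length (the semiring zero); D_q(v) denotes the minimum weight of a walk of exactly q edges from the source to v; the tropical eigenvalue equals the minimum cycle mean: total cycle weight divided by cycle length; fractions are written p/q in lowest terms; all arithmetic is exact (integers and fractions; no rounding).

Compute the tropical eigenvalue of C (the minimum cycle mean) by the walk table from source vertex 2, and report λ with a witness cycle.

q=0: [∞, ∞, 0]
q=1: [-7, 13, ∞]
q=2: [-4, -16, -9]
q=3: [-16, -13, -6]
Optimal cycle mean attained by: cycle 0->2->0, total (-2) + (-7), length 2.
Answer: λ = -9/2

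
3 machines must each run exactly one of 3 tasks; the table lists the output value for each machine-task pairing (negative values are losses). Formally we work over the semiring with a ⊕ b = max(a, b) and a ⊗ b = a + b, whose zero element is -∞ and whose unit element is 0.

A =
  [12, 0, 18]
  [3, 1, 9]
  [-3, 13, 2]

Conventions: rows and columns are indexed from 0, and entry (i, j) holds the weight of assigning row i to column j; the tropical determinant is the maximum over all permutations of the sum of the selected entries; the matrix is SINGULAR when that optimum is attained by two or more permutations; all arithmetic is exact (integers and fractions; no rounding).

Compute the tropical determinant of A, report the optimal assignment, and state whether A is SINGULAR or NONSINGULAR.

σ = (0, 1, 2): 12 + 1 + 2 = 15
σ = (0, 2, 1): 12 + 9 + 13 = 34
σ = (1, 0, 2): 0 + 3 + 2 = 5
σ = (1, 2, 0): 0 + 9 + (-3) = 6
σ = (2, 0, 1): 18 + 3 + 13 = 34
σ = (2, 1, 0): 18 + 1 + (-3) = 16
Optimal value attained by: σ = (0, 2, 1).
Answer: det⊕(A) = 34; verdict: SINGULAR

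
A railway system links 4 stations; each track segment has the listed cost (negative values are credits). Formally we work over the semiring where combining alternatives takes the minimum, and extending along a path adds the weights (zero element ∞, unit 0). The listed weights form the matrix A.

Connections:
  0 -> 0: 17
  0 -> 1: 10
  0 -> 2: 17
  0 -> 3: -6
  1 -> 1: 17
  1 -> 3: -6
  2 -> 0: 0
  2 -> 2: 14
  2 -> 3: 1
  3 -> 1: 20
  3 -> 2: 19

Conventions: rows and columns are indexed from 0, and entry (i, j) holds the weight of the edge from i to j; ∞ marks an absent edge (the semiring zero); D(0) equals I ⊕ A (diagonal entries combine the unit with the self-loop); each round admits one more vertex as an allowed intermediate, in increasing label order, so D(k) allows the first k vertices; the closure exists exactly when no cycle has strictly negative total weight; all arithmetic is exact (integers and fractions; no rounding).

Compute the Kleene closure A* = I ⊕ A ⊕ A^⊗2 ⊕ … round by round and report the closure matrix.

D(0):
  [0, 10, 17, -6]
  [∞, 0, ∞, -6]
  [0, ∞, 0, 1]
  [∞, 20, 19, 0]
D(1):
  [0, 10, 17, -6]
  [∞, 0, ∞, -6]
  [0, 10, 0, -6]
  [∞, 20, 19, 0]
D(2):
  [0, 10, 17, -6]
  [∞, 0, ∞, -6]
  [0, 10, 0, -6]
  [∞, 20, 19, 0]
D(3):
  [0, 10, 17, -6]
  [∞, 0, ∞, -6]
  [0, 10, 0, -6]
  [19, 20, 19, 0]
D(4):
  [0, 10, 13, -6]
  [13, 0, 13, -6]
  [0, 10, 0, -6]
  [19, 20, 19, 0]
Answer: A* = [[0, 10, 13, -6], [13, 0, 13, -6], [0, 10, 0, -6], [19, 20, 19, 0]]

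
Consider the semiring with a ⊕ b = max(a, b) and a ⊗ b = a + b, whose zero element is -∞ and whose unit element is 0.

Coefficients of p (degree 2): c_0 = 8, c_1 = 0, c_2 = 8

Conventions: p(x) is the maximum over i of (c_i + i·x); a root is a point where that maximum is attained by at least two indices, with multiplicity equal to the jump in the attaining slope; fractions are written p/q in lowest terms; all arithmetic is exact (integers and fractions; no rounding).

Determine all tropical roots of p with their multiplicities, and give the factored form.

hull edge (i=0, c=8) to (i=2, c=8): slope 0, span 2
Factored form: p(x) = 8 ⊗ (x ⊕ 0) ⊗ (x ⊕ 0)
Answer: roots = 0 (mult 2)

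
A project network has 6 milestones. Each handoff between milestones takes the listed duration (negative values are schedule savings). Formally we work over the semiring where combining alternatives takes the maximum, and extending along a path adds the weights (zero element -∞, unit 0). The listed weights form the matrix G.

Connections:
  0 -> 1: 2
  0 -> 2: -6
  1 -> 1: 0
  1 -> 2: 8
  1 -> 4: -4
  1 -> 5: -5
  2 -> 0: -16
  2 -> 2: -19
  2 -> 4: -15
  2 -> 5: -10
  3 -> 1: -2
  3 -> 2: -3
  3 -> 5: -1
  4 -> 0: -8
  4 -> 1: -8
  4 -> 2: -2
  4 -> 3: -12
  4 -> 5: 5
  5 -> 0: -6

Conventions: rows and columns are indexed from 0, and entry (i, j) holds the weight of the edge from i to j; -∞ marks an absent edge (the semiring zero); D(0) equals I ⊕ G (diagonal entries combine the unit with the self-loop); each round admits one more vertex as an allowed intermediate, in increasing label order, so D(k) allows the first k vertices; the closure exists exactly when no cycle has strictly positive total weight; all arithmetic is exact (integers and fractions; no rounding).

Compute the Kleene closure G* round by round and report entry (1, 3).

D(0):
  [0, 2, -6, -∞, -∞, -∞]
  [-∞, 0, 8, -∞, -4, -5]
  [-16, -∞, 0, -∞, -15, -10]
  [-∞, -2, -3, 0, -∞, -1]
  [-8, -8, -2, -12, 0, 5]
  [-6, -∞, -∞, -∞, -∞, 0]
D(1):
  [0, 2, -6, -∞, -∞, -∞]
  [-∞, 0, 8, -∞, -4, -5]
  [-16, -14, 0, -∞, -15, -10]
  [-∞, -2, -3, 0, -∞, -1]
  [-8, -6, -2, -12, 0, 5]
  [-6, -4, -12, -∞, -∞, 0]
D(2):
  [0, 2, 10, -∞, -2, -3]
  [-∞, 0, 8, -∞, -4, -5]
  [-16, -14, 0, -∞, -15, -10]
  [-∞, -2, 6, 0, -6, -1]
  [-8, -6, 2, -12, 0, 5]
  [-6, -4, 4, -∞, -8, 0]
D(3):
  [0, 2, 10, -∞, -2, 0]
  [-8, 0, 8, -∞, -4, -2]
  [-16, -14, 0, -∞, -15, -10]
  [-10, -2, 6, 0, -6, -1]
  [-8, -6, 2, -12, 0, 5]
  [-6, -4, 4, -∞, -8, 0]
D(4):
  [0, 2, 10, -∞, -2, 0]
  [-8, 0, 8, -∞, -4, -2]
  [-16, -14, 0, -∞, -15, -10]
  [-10, -2, 6, 0, -6, -1]
  [-8, -6, 2, -12, 0, 5]
  [-6, -4, 4, -∞, -8, 0]
D(5):
  [0, 2, 10, -14, -2, 3]
  [-8, 0, 8, -16, -4, 1]
  [-16, -14, 0, -27, -15, -10]
  [-10, -2, 6, 0, -6, -1]
  [-8, -6, 2, -12, 0, 5]
  [-6, -4, 4, -20, -8, 0]
D(6):
  [0, 2, 10, -14, -2, 3]
  [-5, 0, 8, -16, -4, 1]
  [-16, -14, 0, -27, -15, -10]
  [-7, -2, 6, 0, -6, -1]
  [-1, 1, 9, -12, 0, 5]
  [-6, -4, 4, -20, -8, 0]
Answer: G*[1][3] = -16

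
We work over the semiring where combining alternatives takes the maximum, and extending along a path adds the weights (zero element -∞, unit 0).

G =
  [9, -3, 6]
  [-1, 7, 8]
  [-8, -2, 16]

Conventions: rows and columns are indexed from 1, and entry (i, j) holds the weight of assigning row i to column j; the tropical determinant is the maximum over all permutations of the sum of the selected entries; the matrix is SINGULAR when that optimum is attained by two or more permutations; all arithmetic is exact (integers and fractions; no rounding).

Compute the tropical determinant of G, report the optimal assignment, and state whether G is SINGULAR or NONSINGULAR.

σ = (1, 2, 3): 9 + 7 + 16 = 32
σ = (1, 3, 2): 9 + 8 + (-2) = 15
σ = (2, 1, 3): (-3) + (-1) + 16 = 12
σ = (2, 3, 1): (-3) + 8 + (-8) = -3
σ = (3, 1, 2): 6 + (-1) + (-2) = 3
σ = (3, 2, 1): 6 + 7 + (-8) = 5
Optimal value attained by: σ = (1, 2, 3).
Answer: det⊕(G) = 32; verdict: NONSINGULAR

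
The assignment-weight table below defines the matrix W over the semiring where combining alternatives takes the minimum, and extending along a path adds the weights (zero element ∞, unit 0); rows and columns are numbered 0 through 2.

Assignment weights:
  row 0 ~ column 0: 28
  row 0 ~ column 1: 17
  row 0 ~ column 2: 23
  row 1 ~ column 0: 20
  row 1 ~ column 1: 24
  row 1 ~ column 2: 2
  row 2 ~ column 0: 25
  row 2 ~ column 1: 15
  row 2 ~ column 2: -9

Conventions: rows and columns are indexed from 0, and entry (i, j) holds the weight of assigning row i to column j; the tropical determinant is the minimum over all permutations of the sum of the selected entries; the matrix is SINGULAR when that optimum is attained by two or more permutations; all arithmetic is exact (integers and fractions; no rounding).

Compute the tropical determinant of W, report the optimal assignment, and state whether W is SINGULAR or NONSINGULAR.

σ = (0, 1, 2): 28 + 24 + (-9) = 43
σ = (0, 2, 1): 28 + 2 + 15 = 45
σ = (1, 0, 2): 17 + 20 + (-9) = 28
σ = (1, 2, 0): 17 + 2 + 25 = 44
σ = (2, 0, 1): 23 + 20 + 15 = 58
σ = (2, 1, 0): 23 + 24 + 25 = 72
Optimal value attained by: σ = (1, 0, 2).
Answer: det⊕(W) = 28; verdict: NONSINGULAR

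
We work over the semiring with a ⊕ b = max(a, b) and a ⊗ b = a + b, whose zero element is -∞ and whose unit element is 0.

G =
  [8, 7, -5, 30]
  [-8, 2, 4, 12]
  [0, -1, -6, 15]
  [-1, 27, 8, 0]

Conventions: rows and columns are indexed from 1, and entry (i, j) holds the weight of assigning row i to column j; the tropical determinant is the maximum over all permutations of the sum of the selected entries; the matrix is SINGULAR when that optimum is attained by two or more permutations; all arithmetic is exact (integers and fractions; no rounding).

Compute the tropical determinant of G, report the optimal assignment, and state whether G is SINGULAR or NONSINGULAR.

σ = (1, 2, 3, 4): 8 + 2 + (-6) + 0 = 4
σ = (1, 2, 4, 3): 8 + 2 + 15 + 8 = 33
σ = (1, 3, 2, 4): 8 + 4 + (-1) + 0 = 11
σ = (1, 3, 4, 2): 8 + 4 + 15 + 27 = 54
σ = (1, 4, 2, 3): 8 + 12 + (-1) + 8 = 27
σ = (1, 4, 3, 2): 8 + 12 + (-6) + 27 = 41
σ = (2, 1, 3, 4): 7 + (-8) + (-6) + 0 = -7
σ = (2, 1, 4, 3): 7 + (-8) + 15 + 8 = 22
σ = (2, 3, 1, 4): 7 + 4 + 0 + 0 = 11
σ = (2, 3, 4, 1): 7 + 4 + 15 + (-1) = 25
σ = (2, 4, 1, 3): 7 + 12 + 0 + 8 = 27
σ = (2, 4, 3, 1): 7 + 12 + (-6) + (-1) = 12
σ = (3, 1, 2, 4): (-5) + (-8) + (-1) + 0 = -14
σ = (3, 1, 4, 2): (-5) + (-8) + 15 + 27 = 29
σ = (3, 2, 1, 4): (-5) + 2 + 0 + 0 = -3
σ = (3, 2, 4, 1): (-5) + 2 + 15 + (-1) = 11
σ = (3, 4, 1, 2): (-5) + 12 + 0 + 27 = 34
σ = (3, 4, 2, 1): (-5) + 12 + (-1) + (-1) = 5
σ = (4, 1, 2, 3): 30 + (-8) + (-1) + 8 = 29
σ = (4, 1, 3, 2): 30 + (-8) + (-6) + 27 = 43
σ = (4, 2, 1, 3): 30 + 2 + 0 + 8 = 40
σ = (4, 2, 3, 1): 30 + 2 + (-6) + (-1) = 25
σ = (4, 3, 1, 2): 30 + 4 + 0 + 27 = 61
σ = (4, 3, 2, 1): 30 + 4 + (-1) + (-1) = 32
Optimal value attained by: σ = (4, 3, 1, 2).
Answer: det⊕(G) = 61; verdict: NONSINGULAR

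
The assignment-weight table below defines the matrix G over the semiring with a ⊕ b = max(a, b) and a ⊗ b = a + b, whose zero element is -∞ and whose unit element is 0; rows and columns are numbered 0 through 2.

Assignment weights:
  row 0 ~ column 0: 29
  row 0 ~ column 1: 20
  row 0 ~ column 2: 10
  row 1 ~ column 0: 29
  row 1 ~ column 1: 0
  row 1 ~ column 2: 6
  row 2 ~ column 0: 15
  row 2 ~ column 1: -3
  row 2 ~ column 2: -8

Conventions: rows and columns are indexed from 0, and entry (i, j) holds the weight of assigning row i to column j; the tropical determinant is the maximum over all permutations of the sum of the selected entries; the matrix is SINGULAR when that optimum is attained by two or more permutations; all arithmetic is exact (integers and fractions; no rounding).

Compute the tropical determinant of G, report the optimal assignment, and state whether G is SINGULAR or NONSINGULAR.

σ = (0, 1, 2): 29 + 0 + (-8) = 21
σ = (0, 2, 1): 29 + 6 + (-3) = 32
σ = (1, 0, 2): 20 + 29 + (-8) = 41
σ = (1, 2, 0): 20 + 6 + 15 = 41
σ = (2, 0, 1): 10 + 29 + (-3) = 36
σ = (2, 1, 0): 10 + 0 + 15 = 25
Optimal value attained by: σ = (1, 0, 2).
Answer: det⊕(G) = 41; verdict: SINGULAR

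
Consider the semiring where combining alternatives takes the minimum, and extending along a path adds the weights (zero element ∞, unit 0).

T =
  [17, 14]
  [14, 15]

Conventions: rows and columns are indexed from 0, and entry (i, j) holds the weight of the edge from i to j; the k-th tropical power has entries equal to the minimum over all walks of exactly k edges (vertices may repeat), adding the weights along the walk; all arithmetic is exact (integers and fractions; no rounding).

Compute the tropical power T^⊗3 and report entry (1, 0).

T^⊗2:
  [28, 29]
  [29, 28]
T^⊗3:
  [43, 42]
  [42, 43]
Key observation: the optimum is the walk 1->0->1->0, with weight 14 + 14 + 14 = 42.
Optimal value attained by: walk 1->0->1->0.
Answer: (T^⊗3)[1][0] = 42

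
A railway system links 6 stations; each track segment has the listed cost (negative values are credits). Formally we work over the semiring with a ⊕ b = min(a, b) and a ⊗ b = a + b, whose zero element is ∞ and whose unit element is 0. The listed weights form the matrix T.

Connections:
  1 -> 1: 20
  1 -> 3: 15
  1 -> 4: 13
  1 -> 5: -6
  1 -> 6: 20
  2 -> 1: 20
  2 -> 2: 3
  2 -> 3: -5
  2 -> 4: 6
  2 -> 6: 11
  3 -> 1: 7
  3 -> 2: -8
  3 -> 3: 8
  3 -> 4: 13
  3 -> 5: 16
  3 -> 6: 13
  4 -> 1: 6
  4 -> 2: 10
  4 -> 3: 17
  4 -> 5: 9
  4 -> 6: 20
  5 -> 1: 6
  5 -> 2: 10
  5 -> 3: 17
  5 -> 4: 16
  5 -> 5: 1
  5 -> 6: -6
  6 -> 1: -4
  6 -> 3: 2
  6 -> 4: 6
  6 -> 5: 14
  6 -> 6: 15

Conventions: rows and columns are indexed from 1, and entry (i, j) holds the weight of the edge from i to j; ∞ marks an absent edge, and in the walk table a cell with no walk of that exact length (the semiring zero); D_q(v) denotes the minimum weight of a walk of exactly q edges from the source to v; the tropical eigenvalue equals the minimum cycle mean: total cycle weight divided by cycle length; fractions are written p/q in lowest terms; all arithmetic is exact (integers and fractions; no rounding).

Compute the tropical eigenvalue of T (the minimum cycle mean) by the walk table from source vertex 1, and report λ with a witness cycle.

q=0: [0, ∞, ∞, ∞, ∞, ∞]
q=1: [20, ∞, 15, 13, -6, 20]
q=2: [0, 4, 11, 10, -5, -12]
q=3: [-16, 3, -10, -6, -6, -11]
q=4: [-15, -18, -9, -5, -22, -12]
q=5: [-16, -17, -23, -12, -21, -28]
q=6: [-32, -31, -26, -22, -22, -27]
Optimal cycle mean attained by: cycle 2->3->2, total (-5) + (-8), length 2.
Answer: λ = -13/2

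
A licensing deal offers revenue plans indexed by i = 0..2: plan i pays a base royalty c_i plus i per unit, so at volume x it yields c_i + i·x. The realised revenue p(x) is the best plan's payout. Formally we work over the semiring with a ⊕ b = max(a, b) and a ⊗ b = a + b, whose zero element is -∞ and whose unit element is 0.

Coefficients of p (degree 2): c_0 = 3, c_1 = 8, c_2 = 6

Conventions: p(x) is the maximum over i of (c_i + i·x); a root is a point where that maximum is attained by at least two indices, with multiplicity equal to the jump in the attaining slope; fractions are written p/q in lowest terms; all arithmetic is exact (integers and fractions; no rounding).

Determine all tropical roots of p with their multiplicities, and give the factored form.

hull edge (i=0, c=3) to (i=1, c=8): slope 5, span 1
hull edge (i=1, c=8) to (i=2, c=6): slope -2, span 1
Factored form: p(x) = 6 ⊗ (x ⊕ (-5)) ⊗ (x ⊕ 2)
Answer: roots = -5 (mult 1), 2 (mult 1)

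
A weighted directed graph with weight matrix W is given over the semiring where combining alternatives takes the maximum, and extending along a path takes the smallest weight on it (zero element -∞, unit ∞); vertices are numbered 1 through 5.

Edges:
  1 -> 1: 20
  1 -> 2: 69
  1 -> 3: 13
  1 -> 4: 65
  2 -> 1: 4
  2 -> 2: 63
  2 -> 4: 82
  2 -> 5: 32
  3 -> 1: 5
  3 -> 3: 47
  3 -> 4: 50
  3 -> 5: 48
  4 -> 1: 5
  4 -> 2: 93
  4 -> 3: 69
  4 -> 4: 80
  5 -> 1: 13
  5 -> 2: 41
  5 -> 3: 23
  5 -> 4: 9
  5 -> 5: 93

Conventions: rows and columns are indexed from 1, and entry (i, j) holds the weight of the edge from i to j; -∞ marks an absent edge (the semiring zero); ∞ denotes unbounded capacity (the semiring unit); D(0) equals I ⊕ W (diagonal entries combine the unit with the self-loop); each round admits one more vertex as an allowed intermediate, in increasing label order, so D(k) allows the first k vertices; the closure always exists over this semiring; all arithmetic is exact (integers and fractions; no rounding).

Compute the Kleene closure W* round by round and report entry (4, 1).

D(0):
  [∞, 69, 13, 65, -∞]
  [4, ∞, -∞, 82, 32]
  [5, -∞, ∞, 50, 48]
  [5, 93, 69, ∞, -∞]
  [13, 41, 23, 9, ∞]
D(1):
  [∞, 69, 13, 65, -∞]
  [4, ∞, 4, 82, 32]
  [5, 5, ∞, 50, 48]
  [5, 93, 69, ∞, -∞]
  [13, 41, 23, 13, ∞]
D(2):
  [∞, 69, 13, 69, 32]
  [4, ∞, 4, 82, 32]
  [5, 5, ∞, 50, 48]
  [5, 93, 69, ∞, 32]
  [13, 41, 23, 41, ∞]
D(3):
  [∞, 69, 13, 69, 32]
  [4, ∞, 4, 82, 32]
  [5, 5, ∞, 50, 48]
  [5, 93, 69, ∞, 48]
  [13, 41, 23, 41, ∞]
D(4):
  [∞, 69, 69, 69, 48]
  [5, ∞, 69, 82, 48]
  [5, 50, ∞, 50, 48]
  [5, 93, 69, ∞, 48]
  [13, 41, 41, 41, ∞]
D(5):
  [∞, 69, 69, 69, 48]
  [13, ∞, 69, 82, 48]
  [13, 50, ∞, 50, 48]
  [13, 93, 69, ∞, 48]
  [13, 41, 41, 41, ∞]
Answer: W*[4][1] = 13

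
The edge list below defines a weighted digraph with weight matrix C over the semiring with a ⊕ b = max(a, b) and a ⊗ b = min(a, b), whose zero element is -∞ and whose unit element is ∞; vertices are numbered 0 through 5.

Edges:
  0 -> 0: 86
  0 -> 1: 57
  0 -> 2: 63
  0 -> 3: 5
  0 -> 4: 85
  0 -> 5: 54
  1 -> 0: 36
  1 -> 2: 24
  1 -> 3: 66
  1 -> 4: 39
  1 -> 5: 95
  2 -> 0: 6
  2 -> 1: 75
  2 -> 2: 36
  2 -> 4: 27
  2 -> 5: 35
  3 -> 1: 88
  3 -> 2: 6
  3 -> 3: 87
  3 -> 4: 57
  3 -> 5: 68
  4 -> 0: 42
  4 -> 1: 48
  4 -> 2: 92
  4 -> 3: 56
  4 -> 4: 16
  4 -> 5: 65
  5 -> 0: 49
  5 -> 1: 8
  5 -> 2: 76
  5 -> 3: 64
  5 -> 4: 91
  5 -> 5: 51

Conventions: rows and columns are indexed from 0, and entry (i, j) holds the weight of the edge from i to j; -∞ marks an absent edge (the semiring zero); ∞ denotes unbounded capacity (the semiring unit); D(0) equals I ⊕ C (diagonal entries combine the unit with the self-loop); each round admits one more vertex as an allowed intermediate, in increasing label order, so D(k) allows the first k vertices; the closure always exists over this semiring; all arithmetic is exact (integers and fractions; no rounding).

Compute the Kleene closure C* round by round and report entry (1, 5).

D(0):
  [∞, 57, 63, 5, 85, 54]
  [36, ∞, 24, 66, 39, 95]
  [6, 75, ∞, -∞, 27, 35]
  [-∞, 88, 6, ∞, 57, 68]
  [42, 48, 92, 56, ∞, 65]
  [49, 8, 76, 64, 91, ∞]
D(1):
  [∞, 57, 63, 5, 85, 54]
  [36, ∞, 36, 66, 39, 95]
  [6, 75, ∞, 5, 27, 35]
  [-∞, 88, 6, ∞, 57, 68]
  [42, 48, 92, 56, ∞, 65]
  [49, 49, 76, 64, 91, ∞]
D(2):
  [∞, 57, 63, 57, 85, 57]
  [36, ∞, 36, 66, 39, 95]
  [36, 75, ∞, 66, 39, 75]
  [36, 88, 36, ∞, 57, 88]
  [42, 48, 92, 56, ∞, 65]
  [49, 49, 76, 64, 91, ∞]
D(3):
  [∞, 63, 63, 63, 85, 63]
  [36, ∞, 36, 66, 39, 95]
  [36, 75, ∞, 66, 39, 75]
  [36, 88, 36, ∞, 57, 88]
  [42, 75, 92, 66, ∞, 75]
  [49, 75, 76, 66, 91, ∞]
D(4):
  [∞, 63, 63, 63, 85, 63]
  [36, ∞, 36, 66, 57, 95]
  [36, 75, ∞, 66, 57, 75]
  [36, 88, 36, ∞, 57, 88]
  [42, 75, 92, 66, ∞, 75]
  [49, 75, 76, 66, 91, ∞]
D(5):
  [∞, 75, 85, 66, 85, 75]
  [42, ∞, 57, 66, 57, 95]
  [42, 75, ∞, 66, 57, 75]
  [42, 88, 57, ∞, 57, 88]
  [42, 75, 92, 66, ∞, 75]
  [49, 75, 91, 66, 91, ∞]
D(6):
  [∞, 75, 85, 66, 85, 75]
  [49, ∞, 91, 66, 91, 95]
  [49, 75, ∞, 66, 75, 75]
  [49, 88, 88, ∞, 88, 88]
  [49, 75, 92, 66, ∞, 75]
  [49, 75, 91, 66, 91, ∞]
Answer: C*[1][5] = 95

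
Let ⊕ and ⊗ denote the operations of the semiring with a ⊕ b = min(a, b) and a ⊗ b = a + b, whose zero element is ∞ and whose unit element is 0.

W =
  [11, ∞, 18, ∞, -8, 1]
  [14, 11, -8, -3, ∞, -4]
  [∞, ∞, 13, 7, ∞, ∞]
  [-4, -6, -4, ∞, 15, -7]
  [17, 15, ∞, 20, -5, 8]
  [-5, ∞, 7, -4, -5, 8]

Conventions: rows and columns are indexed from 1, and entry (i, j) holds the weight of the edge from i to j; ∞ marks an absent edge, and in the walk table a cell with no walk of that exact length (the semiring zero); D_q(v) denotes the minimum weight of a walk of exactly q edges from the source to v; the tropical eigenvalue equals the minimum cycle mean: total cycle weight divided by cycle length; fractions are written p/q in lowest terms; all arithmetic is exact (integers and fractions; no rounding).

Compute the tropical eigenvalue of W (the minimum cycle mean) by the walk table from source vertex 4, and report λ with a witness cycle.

q=0: [∞, ∞, ∞, 0, ∞, ∞]
q=1: [-4, -6, -4, ∞, 15, -7]
q=2: [-12, 5, -14, -11, -12, -10]
q=3: [-15, -17, -15, -14, -20, -18]
q=4: [-23, -20, -25, -22, -25, -21]
q=5: [-26, -28, -28, -25, -31, -29]
q=6: [-34, -31, -36, -33, -36, -32]
Optimal cycle mean attained by: cycle 4->6->4, total (-7) + (-4), length 2.
Answer: λ = -11/2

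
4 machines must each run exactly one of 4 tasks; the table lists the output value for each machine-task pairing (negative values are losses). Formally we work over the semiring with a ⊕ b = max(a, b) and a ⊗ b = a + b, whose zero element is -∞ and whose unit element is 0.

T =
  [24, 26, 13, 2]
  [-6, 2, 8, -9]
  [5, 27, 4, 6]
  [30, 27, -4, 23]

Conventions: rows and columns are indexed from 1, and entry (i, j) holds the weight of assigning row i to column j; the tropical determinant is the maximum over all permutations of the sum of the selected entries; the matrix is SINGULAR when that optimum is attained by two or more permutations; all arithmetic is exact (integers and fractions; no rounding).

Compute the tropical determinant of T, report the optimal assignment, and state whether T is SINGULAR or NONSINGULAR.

σ = (1, 2, 3, 4): 24 + 2 + 4 + 23 = 53
σ = (1, 2, 4, 3): 24 + 2 + 6 + (-4) = 28
σ = (1, 3, 2, 4): 24 + 8 + 27 + 23 = 82
σ = (1, 3, 4, 2): 24 + 8 + 6 + 27 = 65
σ = (1, 4, 2, 3): 24 + (-9) + 27 + (-4) = 38
σ = (1, 4, 3, 2): 24 + (-9) + 4 + 27 = 46
σ = (2, 1, 3, 4): 26 + (-6) + 4 + 23 = 47
σ = (2, 1, 4, 3): 26 + (-6) + 6 + (-4) = 22
σ = (2, 3, 1, 4): 26 + 8 + 5 + 23 = 62
σ = (2, 3, 4, 1): 26 + 8 + 6 + 30 = 70
σ = (2, 4, 1, 3): 26 + (-9) + 5 + (-4) = 18
σ = (2, 4, 3, 1): 26 + (-9) + 4 + 30 = 51
σ = (3, 1, 2, 4): 13 + (-6) + 27 + 23 = 57
σ = (3, 1, 4, 2): 13 + (-6) + 6 + 27 = 40
σ = (3, 2, 1, 4): 13 + 2 + 5 + 23 = 43
σ = (3, 2, 4, 1): 13 + 2 + 6 + 30 = 51
σ = (3, 4, 1, 2): 13 + (-9) + 5 + 27 = 36
σ = (3, 4, 2, 1): 13 + (-9) + 27 + 30 = 61
σ = (4, 1, 2, 3): 2 + (-6) + 27 + (-4) = 19
σ = (4, 1, 3, 2): 2 + (-6) + 4 + 27 = 27
σ = (4, 2, 1, 3): 2 + 2 + 5 + (-4) = 5
σ = (4, 2, 3, 1): 2 + 2 + 4 + 30 = 38
σ = (4, 3, 1, 2): 2 + 8 + 5 + 27 = 42
σ = (4, 3, 2, 1): 2 + 8 + 27 + 30 = 67
Optimal value attained by: σ = (1, 3, 2, 4).
Answer: det⊕(T) = 82; verdict: NONSINGULAR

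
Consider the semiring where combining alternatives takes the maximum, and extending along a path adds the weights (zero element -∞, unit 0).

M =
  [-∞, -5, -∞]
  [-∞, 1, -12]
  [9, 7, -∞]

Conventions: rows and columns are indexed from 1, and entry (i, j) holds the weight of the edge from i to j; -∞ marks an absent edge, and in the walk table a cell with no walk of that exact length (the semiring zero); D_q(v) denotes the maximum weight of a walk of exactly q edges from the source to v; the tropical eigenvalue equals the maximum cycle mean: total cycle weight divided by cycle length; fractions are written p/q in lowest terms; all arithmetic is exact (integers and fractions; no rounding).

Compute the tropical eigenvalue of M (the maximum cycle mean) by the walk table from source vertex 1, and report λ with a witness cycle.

q=0: [0, -∞, -∞]
q=1: [-∞, -5, -∞]
q=2: [-∞, -4, -17]
q=3: [-8, -3, -16]
Optimal cycle mean attained by: cycle 2->2, total 1, length 1.
Answer: λ = 1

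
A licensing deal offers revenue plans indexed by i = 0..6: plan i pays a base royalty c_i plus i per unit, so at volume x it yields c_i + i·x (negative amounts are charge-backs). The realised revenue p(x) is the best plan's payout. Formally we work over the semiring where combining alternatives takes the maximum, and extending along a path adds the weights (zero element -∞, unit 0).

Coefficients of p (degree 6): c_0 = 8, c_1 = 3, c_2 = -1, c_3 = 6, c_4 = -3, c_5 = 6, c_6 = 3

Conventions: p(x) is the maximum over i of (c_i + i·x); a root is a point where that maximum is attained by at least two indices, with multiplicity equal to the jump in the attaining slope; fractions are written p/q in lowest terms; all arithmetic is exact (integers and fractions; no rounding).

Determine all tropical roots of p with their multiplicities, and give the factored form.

hull edge (i=0, c=8) to (i=5, c=6): slope -2/5, span 5
hull edge (i=5, c=6) to (i=6, c=3): slope -3, span 1
Factored form: p(x) = 3 ⊗ (x ⊕ 2/5) ⊗ (x ⊕ 2/5) ⊗ (x ⊕ 2/5) ⊗ (x ⊕ 2/5) ⊗ (x ⊕ 2/5) ⊗ (x ⊕ 3)
Answer: roots = 2/5 (mult 5), 3 (mult 1)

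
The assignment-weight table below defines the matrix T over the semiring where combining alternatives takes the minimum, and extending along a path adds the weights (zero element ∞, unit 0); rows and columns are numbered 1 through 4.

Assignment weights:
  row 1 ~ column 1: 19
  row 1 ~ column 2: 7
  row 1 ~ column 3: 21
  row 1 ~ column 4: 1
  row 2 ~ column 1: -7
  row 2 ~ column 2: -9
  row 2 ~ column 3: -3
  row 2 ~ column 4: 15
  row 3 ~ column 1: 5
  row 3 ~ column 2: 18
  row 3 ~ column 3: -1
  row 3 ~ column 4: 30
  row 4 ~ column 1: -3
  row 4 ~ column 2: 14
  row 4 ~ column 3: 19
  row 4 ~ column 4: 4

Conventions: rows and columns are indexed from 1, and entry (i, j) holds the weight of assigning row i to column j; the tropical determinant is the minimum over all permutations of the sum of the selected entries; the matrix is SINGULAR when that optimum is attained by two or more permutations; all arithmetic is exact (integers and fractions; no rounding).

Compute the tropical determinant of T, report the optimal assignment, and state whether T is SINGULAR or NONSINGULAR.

σ = (1, 2, 3, 4): 19 + (-9) + (-1) + 4 = 13
σ = (1, 2, 4, 3): 19 + (-9) + 30 + 19 = 59
σ = (1, 3, 2, 4): 19 + (-3) + 18 + 4 = 38
σ = (1, 3, 4, 2): 19 + (-3) + 30 + 14 = 60
σ = (1, 4, 2, 3): 19 + 15 + 18 + 19 = 71
σ = (1, 4, 3, 2): 19 + 15 + (-1) + 14 = 47
σ = (2, 1, 3, 4): 7 + (-7) + (-1) + 4 = 3
σ = (2, 1, 4, 3): 7 + (-7) + 30 + 19 = 49
σ = (2, 3, 1, 4): 7 + (-3) + 5 + 4 = 13
σ = (2, 3, 4, 1): 7 + (-3) + 30 + (-3) = 31
σ = (2, 4, 1, 3): 7 + 15 + 5 + 19 = 46
σ = (2, 4, 3, 1): 7 + 15 + (-1) + (-3) = 18
σ = (3, 1, 2, 4): 21 + (-7) + 18 + 4 = 36
σ = (3, 1, 4, 2): 21 + (-7) + 30 + 14 = 58
σ = (3, 2, 1, 4): 21 + (-9) + 5 + 4 = 21
σ = (3, 2, 4, 1): 21 + (-9) + 30 + (-3) = 39
σ = (3, 4, 1, 2): 21 + 15 + 5 + 14 = 55
σ = (3, 4, 2, 1): 21 + 15 + 18 + (-3) = 51
σ = (4, 1, 2, 3): 1 + (-7) + 18 + 19 = 31
σ = (4, 1, 3, 2): 1 + (-7) + (-1) + 14 = 7
σ = (4, 2, 1, 3): 1 + (-9) + 5 + 19 = 16
σ = (4, 2, 3, 1): 1 + (-9) + (-1) + (-3) = -12
σ = (4, 3, 1, 2): 1 + (-3) + 5 + 14 = 17
σ = (4, 3, 2, 1): 1 + (-3) + 18 + (-3) = 13
Optimal value attained by: σ = (4, 2, 3, 1).
Answer: det⊕(T) = -12; verdict: NONSINGULAR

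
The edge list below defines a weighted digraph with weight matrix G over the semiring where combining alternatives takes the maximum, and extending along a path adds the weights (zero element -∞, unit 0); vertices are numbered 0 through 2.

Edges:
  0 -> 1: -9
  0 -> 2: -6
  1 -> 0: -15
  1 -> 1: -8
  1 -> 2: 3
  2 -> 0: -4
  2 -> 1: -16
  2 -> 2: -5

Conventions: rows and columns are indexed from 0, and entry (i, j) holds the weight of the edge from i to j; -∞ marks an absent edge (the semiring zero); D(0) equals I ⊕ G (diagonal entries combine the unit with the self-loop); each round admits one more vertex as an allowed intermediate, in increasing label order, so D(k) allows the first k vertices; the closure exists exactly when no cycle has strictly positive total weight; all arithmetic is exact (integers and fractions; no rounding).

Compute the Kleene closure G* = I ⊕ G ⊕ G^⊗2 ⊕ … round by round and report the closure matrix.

D(0):
  [0, -9, -6]
  [-15, 0, 3]
  [-4, -16, 0]
D(1):
  [0, -9, -6]
  [-15, 0, 3]
  [-4, -13, 0]
D(2):
  [0, -9, -6]
  [-15, 0, 3]
  [-4, -13, 0]
D(3):
  [0, -9, -6]
  [-1, 0, 3]
  [-4, -13, 0]
Answer: G* = [[0, -9, -6], [-1, 0, 3], [-4, -13, 0]]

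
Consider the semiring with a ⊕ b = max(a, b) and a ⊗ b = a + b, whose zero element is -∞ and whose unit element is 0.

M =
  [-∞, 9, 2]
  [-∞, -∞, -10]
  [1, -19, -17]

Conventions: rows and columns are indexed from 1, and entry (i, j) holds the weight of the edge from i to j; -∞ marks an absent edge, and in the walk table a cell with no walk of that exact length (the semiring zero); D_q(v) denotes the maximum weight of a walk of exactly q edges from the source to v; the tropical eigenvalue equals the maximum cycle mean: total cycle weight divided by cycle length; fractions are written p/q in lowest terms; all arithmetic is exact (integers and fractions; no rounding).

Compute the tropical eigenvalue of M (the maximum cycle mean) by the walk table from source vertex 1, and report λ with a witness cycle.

q=0: [0, -∞, -∞]
q=1: [-∞, 9, 2]
q=2: [3, -17, -1]
q=3: [0, 12, 5]
Optimal cycle mean attained by: cycle 1->3->1, total 2 + 1, length 2.
Answer: λ = 3/2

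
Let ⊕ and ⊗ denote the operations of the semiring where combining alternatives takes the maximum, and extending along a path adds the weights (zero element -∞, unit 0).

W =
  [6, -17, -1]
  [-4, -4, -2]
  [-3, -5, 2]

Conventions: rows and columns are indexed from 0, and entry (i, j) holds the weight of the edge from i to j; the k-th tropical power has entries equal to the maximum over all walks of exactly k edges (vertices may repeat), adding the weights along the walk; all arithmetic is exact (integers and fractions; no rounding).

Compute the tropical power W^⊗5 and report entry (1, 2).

W^⊗2:
  [12, -6, 5]
  [2, -7, 0]
  [3, -3, 4]
W^⊗3:
  [18, 0, 11]
  [8, -5, 2]
  [9, -1, 6]
W^⊗4:
  [24, 6, 17]
  [14, -3, 7]
  [15, 1, 8]
W^⊗5:
  [30, 12, 23]
  [20, 2, 13]
  [21, 3, 14]
Key observation: the optimum is the walk 1->0->0->0->0->2, with weight (-4) + 6 + 6 + 6 + (-1) = 13.
Optimal value attained by: walk 1->0->0->0->0->2.
Answer: (W^⊗5)[1][2] = 13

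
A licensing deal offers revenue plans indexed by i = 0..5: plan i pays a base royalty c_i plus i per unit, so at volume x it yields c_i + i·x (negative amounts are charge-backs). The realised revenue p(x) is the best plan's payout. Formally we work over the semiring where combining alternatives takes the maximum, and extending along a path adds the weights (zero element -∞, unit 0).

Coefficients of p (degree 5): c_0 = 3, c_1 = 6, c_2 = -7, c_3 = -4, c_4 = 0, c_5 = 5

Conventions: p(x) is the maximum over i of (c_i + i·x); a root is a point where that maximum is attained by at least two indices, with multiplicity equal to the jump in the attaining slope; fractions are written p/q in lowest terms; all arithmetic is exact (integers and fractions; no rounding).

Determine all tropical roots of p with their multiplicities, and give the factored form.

hull edge (i=0, c=3) to (i=1, c=6): slope 3, span 1
hull edge (i=1, c=6) to (i=5, c=5): slope -1/4, span 4
Factored form: p(x) = 5 ⊗ (x ⊕ (-3)) ⊗ (x ⊕ 1/4) ⊗ (x ⊕ 1/4) ⊗ (x ⊕ 1/4) ⊗ (x ⊕ 1/4)
Answer: roots = -3 (mult 1), 1/4 (mult 4)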